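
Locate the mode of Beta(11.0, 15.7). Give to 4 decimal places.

The density x^(α−1)(1−x)^(β−1) is maximised at (α−1)/(α+β−2) = 10.0/24.7 = 0.4049.

0.4049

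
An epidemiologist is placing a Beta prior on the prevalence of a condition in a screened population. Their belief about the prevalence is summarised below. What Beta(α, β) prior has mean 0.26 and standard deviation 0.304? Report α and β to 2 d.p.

α = 0.28, β = 0.80

First σ² = 0.092416. Setting α = μn, β = (1−μ)n with n = α+β,
μ(1−μ)/(n+1) = 0.092416 ⇒ n+1 = 0.1924/0.092416 = 2.0819 ⇒ n = 1.0819.
Hence α = 0.26×1.0819 = 0.28, β = 0.74×1.0819 = 0.80.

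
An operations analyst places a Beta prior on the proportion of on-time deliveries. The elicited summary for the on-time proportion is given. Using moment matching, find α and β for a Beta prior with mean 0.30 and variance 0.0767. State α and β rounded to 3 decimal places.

Let s = α+β. The Beta variance is μ(1−μ)/(s+1).
So s+1 = μ(1−μ)/σ² = (0.30×0.70)/0.0767 = 0.2100/0.0767 = 2.7379, giving s = 1.7379.
Then α = μs = 0.30×1.7379 = 0.521 and β = (1−μ)s = 0.70×1.7379 = 1.217.

α = 0.521, β = 1.217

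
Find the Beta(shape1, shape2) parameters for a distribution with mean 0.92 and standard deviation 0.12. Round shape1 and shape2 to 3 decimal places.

First σ² = 0.0144. Setting shape1 = μn, shape2 = (1−μ)n with n = shape1+shape2,
μ(1−μ)/(n+1) = 0.0144 ⇒ n+1 = 0.0736/0.0144 = 5.1111 ⇒ n = 4.1111.
Hence shape1 = 0.92×4.1111 = 3.782, shape2 = 0.08×4.1111 = 0.329.

shape1 = 3.782, shape2 = 0.329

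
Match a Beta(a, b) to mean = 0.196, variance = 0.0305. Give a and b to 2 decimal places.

a = 0.82, b = 3.35

Write ν = a+b; then a = μν and Var = μ(1−μ)/(ν+1).
ν = μ(1−μ)/Var − 1 = 0.157584/0.0305 − 1 = 4.1667.
a = 0.196·4.1667 = 0.82, b = 0.804·4.1667 = 3.35.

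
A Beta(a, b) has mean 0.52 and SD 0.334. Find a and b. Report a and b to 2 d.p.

First σ² = 0.111556. Setting a = μn, b = (1−μ)n with n = a+b,
μ(1−μ)/(n+1) = 0.111556 ⇒ n+1 = 0.2496/0.111556 = 2.2374 ⇒ n = 1.2374.
Hence a = 0.52×1.2374 = 0.64, b = 0.48×1.2374 = 0.59.

a = 0.64, b = 0.59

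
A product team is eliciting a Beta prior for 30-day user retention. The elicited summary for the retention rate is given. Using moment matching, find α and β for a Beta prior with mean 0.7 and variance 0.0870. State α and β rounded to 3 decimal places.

α = 0.990, β = 0.424

Let s = α+β. The Beta variance is μ(1−μ)/(s+1).
So s+1 = μ(1−μ)/σ² = (0.7×0.3)/0.0870 = 0.21/0.0870 = 2.4138, giving s = 1.4138.
Then α = μs = 0.7×1.4138 = 0.990 and β = (1−μ)s = 0.3×1.4138 = 0.424.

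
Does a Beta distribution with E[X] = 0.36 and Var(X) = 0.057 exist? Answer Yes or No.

Yes

The Beta variance bound is σ² < μ(1−μ).
Here μ(1−μ) = 0.36×0.64 = 0.2304, and 0.057 < 0.2304.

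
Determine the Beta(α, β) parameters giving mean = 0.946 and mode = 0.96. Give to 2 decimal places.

Let s = α+β. Mean gives α = μs = 0.946s; mode gives (α−1)/(s−2) = 0.96.
Substituting: 0.946s − 1 = 0.96(s−2) = 0.96s − 1.92, so -0.014s = -0.92 and s = 65.7143.
Then α = 0.946×65.7143 = 62.17 and β = s−α = 3.55.

α = 62.17, β = 3.55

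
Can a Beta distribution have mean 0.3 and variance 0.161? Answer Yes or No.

For any Beta, Var(X) < E[X]·(1−E[X]).
Here μ(1−μ) = 0.3×0.7 = 0.21, and 0.161 < 0.21.

Yes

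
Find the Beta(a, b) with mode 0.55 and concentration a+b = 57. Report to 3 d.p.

a = 31.250, b = 25.750

Mode = (a−1)/(κ−2) with κ = a+b, so a−1 = 0.55·55 = 30.250.
a = 31.250; b = κ − a = 25.750.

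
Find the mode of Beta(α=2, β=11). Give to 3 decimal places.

With α,β > 1, mode = (α−1)/(α+β−2) = 1/11 = 0.091.

0.091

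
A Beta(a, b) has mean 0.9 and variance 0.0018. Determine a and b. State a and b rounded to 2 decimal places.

a = 44.10, b = 4.90

By moment matching, a+b = μ(1−μ)/σ² − 1 = (0.9·0.1)/0.0018 − 1 = 50.0000 − 1 = 49.0000.
Since a/(a+b) = μ, a = 0.9·49.0000 = 44.10 and b = 0.1·49.0000 = 4.90.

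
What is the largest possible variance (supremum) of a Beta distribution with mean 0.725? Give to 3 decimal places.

For fixed mean μ the Beta variance is μ(1−μ)/(α+β+1), increasing as α+β decreases.
Its least upper bound (not attained) is μ(1−μ) = 0.725·0.275 = 0.199.

0.199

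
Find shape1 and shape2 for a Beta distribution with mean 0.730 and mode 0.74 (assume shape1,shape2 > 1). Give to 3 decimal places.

shape1 = 35.040, shape2 = 12.960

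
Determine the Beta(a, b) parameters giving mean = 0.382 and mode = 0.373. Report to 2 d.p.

With s = a+b: μ = a/s and mode = (a−1)/(s−2). Eliminating a = μs,
μs − 1 = m(s−2) ⇒ s(μ−m) = 1−2m ⇒ s = 0.254/0.009 = 28.2222.
So a = μs = 10.78, b = (1−μ)s = 17.44.

a = 10.78, b = 17.44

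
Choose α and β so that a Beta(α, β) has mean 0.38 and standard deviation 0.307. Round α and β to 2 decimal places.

α = 0.57, β = 0.93

First σ² = 0.094249. Setting α = μn, β = (1−μ)n with n = α+β,
μ(1−μ)/(n+1) = 0.094249 ⇒ n+1 = 0.2356/0.094249 = 2.4998 ⇒ n = 1.4998.
Hence α = 0.38×1.4998 = 0.57, β = 0.62×1.4998 = 0.93.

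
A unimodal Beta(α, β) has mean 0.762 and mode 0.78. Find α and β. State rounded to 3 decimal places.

Let s = α+β. Mean gives α = μs = 0.762s; mode gives (α−1)/(s−2) = 0.78.
Substituting: 0.762s − 1 = 0.78(s−2) = 0.78s − 1.56, so -0.018s = -0.56 and s = 31.1111.
Then α = 0.762×31.1111 = 23.707 and β = s−α = 7.404.

α = 23.707, β = 7.404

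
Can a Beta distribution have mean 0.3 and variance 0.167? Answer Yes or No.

The Beta variance bound is σ² < μ(1−μ).
Here μ(1−μ) = 0.3×0.7 = 0.21, and 0.167 < 0.21.

Yes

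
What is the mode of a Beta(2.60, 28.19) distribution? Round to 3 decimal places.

0.056

With α,β > 1, mode = (α−1)/(α+β−2) = 1.60/28.79 = 0.056.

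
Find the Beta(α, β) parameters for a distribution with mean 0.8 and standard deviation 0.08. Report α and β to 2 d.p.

First σ² = 0.0064. Setting α = μn, β = (1−μ)n with n = α+β,
μ(1−μ)/(n+1) = 0.0064 ⇒ n+1 = 0.16/0.0064 = 25.0000 ⇒ n = 24.0000.
Hence α = 0.8×24.0000 = 19.20, β = 0.2×24.0000 = 4.80.

α = 19.20, β = 4.80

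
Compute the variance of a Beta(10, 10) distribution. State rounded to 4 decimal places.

Var = αβ/[(α+β)²(α+β+1)] = (10×10)/(20²×21) = 100/8400 = 0.0119.

0.0119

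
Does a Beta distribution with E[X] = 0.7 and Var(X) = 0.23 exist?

No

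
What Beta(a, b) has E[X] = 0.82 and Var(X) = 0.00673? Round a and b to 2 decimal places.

Let s = a+b. The Beta variance is μ(1−μ)/(s+1).
So s+1 = μ(1−μ)/σ² = (0.82×0.18)/0.00673 = 0.1476/0.00673 = 21.9316, giving s = 20.9316.
Then a = μs = 0.82×20.9316 = 17.16 and b = (1−μ)s = 0.18×20.9316 = 3.77.

a = 17.16, b = 3.77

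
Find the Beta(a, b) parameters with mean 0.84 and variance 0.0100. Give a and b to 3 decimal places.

a = 10.450, b = 1.990

By moment matching, a+b = μ(1−μ)/σ² − 1 = (0.84·0.16)/0.0100 − 1 = 13.4400 − 1 = 12.4400.
Since a/(a+b) = μ, a = 0.84·12.4400 = 10.450 and b = 0.16·12.4400 = 1.990.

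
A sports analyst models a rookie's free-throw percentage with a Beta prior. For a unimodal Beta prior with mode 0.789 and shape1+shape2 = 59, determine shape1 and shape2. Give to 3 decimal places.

Since the density peak of Beta(shape1,shape2) is at (shape1−1)/(shape1+shape2−2),
shape1 = 1 + 0.789(59−2) = 45.973 and shape2 = 59 − 45.973 = 13.027.

shape1 = 45.973, shape2 = 13.027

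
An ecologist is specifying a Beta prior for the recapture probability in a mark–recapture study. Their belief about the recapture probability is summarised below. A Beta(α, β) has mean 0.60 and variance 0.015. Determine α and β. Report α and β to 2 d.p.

Let s = α+β. The Beta variance is μ(1−μ)/(s+1).
So s+1 = μ(1−μ)/σ² = (0.60×0.40)/0.015 = 0.2400/0.015 = 16.0000, giving s = 15.0000.
Then α = μs = 0.60×15.0000 = 9.00 and β = (1−μ)s = 0.40×15.0000 = 6.00.

α = 9.00, β = 6.00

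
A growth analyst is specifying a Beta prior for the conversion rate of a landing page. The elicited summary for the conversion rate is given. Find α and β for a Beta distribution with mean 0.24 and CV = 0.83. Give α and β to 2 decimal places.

Var = (CV·μ)² = (0.83×0.24)² = 0.039681.
α+β = μ(1−μ)/Var − 1 = 0.1824/0.039681 − 1 = 3.5967.
Thus α = 0.24·3.5967 = 0.86 and β = 0.76·3.5967 = 2.73.

α = 0.86, β = 2.73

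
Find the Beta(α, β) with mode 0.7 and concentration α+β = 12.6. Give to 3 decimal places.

Mode = (α−1)/(κ−2) with κ = α+β, so α−1 = 0.7·10.6 = 7.420.
α = 8.420; β = κ − α = 4.180.

α = 8.420, β = 4.180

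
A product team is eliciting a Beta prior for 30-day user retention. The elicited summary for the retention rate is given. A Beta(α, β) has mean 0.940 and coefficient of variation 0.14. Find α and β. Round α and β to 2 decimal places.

σ = CV·μ = 0.14×0.940 = 0.13160, so σ² = 0.017319.
s+1 = μ(1−μ)/σ² = 0.056400/0.017319 = 3.2566, so s = α+β = 2.2566.
α = μs = 2.12, β = (1−μ)s = 0.14.

α = 2.12, β = 0.14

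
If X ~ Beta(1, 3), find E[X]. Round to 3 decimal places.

0.250

The Beta mean is α/(α+β) = 1/(1+3) = 0.250.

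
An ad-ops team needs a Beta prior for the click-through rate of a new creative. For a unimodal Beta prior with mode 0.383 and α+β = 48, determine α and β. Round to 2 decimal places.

α = 18.62, β = 29.38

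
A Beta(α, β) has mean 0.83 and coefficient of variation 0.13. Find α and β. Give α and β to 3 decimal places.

α = 9.229, β = 1.890

Var = (CV·μ)² = (0.13×0.83)² = 0.011642.
α+β = μ(1−μ)/Var − 1 = 0.1411/0.011642 − 1 = 11.1195.
Thus α = 0.83·11.1195 = 9.229 and β = 0.17·11.1195 = 1.890.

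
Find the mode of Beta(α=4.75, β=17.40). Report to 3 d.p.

0.186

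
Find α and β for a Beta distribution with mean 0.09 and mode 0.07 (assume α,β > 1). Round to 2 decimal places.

α = 3.87, β = 39.13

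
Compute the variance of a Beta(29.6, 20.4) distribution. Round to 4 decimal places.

0.0047

α+β = 50.0 and αβ = 603.84, so Var = αβ/[(α+β)²(α+β+1)] = 603.84/127500.000 = 0.0047.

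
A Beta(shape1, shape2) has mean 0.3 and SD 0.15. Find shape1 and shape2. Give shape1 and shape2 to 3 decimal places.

shape1 = 2.500, shape2 = 5.833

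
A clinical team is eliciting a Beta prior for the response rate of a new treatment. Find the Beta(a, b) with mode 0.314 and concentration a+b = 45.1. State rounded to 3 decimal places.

Mode = (a−1)/(κ−2) with κ = a+b, so a−1 = 0.314·43.1 = 13.533.
a = 14.533; b = κ − a = 30.567.

a = 14.533, b = 30.567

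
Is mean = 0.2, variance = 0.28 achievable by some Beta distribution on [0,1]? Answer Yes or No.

No

For any Beta, Var(X) < E[X]·(1−E[X]).
Here μ(1−μ) = 0.2×0.8 = 0.16, and 0.28 ≥ 0.16.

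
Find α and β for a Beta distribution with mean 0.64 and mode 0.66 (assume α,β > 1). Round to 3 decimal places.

Let s = α+β. Mean gives α = μs = 0.64s; mode gives (α−1)/(s−2) = 0.66.
Substituting: 0.64s − 1 = 0.66(s−2) = 0.66s − 1.32, so -0.02s = -0.32 and s = 16.0000.
Then α = 0.64×16.0000 = 10.240 and β = s−α = 5.760.

α = 10.240, β = 5.760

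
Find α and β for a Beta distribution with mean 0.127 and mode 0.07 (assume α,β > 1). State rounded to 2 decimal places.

With s = α+β: μ = α/s and mode = (α−1)/(s−2). Eliminating α = μs,
μs − 1 = m(s−2) ⇒ s(μ−m) = 1−2m ⇒ s = 0.86/0.057 = 15.0877.
So α = μs = 1.92, β = (1−μ)s = 13.17.

α = 1.92, β = 13.17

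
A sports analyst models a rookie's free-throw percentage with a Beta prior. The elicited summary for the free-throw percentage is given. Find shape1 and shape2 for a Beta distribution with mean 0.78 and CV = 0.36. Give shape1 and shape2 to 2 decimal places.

σ = CV·μ = 0.36×0.78 = 0.28080, so σ² = 0.078849.
s+1 = μ(1−μ)/σ² = 0.1716/0.078849 = 2.1763, so s = shape1+shape2 = 1.1763.
shape1 = μs = 0.92, shape2 = (1−μ)s = 0.26.

shape1 = 0.92, shape2 = 0.26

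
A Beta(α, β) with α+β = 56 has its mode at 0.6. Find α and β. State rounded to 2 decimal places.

Since the density peak of Beta(α,β) is at (α−1)/(α+β−2),
α = 1 + 0.6(56−2) = 33.40 and β = 56 − 33.40 = 22.60.

α = 33.40, β = 22.60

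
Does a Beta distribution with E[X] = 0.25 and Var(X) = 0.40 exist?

No

The Beta variance bound is σ² < μ(1−μ).
Here μ(1−μ) = 0.25×0.75 = 0.1875, and 0.40 ≥ 0.1875.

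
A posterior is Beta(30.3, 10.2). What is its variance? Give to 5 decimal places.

0.00454

Var = αβ/[(α+β)²(α+β+1)] = (30.3×10.2)/(40.5²×41.5) = 309.06/68070.375 = 0.00454.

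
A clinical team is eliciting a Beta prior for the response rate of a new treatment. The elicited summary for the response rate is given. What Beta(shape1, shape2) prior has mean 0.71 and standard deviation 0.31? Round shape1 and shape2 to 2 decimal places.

Variance = 0.31² = 0.0961. The moment-matching identity shape1+shape2 = μ(1−μ)/Var − 1 gives
shape1+shape2 = 0.2059/0.0961 − 1 = 1.1426, so shape1 = μ·1.1426 = 0.81 and shape2 = (1−μ)·1.1426 = 0.33.

shape1 = 0.81, shape2 = 0.33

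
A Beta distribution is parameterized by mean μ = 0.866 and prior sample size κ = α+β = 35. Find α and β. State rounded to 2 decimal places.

α = 30.31, β = 4.69

α = μκ = 0.866×35 = 30.31 and β = (1−μ)κ = 0.134×35 = 4.69.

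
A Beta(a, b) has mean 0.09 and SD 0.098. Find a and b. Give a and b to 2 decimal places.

Variance = 0.098² = 0.009604. The moment-matching identity a+b = μ(1−μ)/Var − 1 gives
a+b = 0.0819/0.009604 − 1 = 7.5277, so a = μ·7.5277 = 0.68 and b = (1−μ)·7.5277 = 6.85.

a = 0.68, b = 6.85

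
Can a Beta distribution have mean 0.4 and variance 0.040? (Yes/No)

A Beta with mean μ has variance μ(1−μ)/(α+β+1) < μ(1−μ).
Here μ(1−μ) = 0.4×0.6 = 0.24, and 0.040 < 0.24.

Yes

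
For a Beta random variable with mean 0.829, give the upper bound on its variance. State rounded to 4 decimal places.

For fixed mean μ the Beta variance is μ(1−μ)/(α+β+1), increasing as α+β decreases.
Its least upper bound (not attained) is μ(1−μ) = 0.829·0.171 = 0.1418.

0.1418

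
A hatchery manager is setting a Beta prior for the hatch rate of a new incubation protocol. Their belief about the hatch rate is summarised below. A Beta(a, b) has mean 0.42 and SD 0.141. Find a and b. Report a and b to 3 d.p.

a = 4.726, b = 6.527

Variance = 0.141² = 0.019881. The moment-matching identity a+b = μ(1−μ)/Var − 1 gives
a+b = 0.2436/0.019881 − 1 = 11.2529, so a = μ·11.2529 = 4.726 and b = (1−μ)·11.2529 = 6.527.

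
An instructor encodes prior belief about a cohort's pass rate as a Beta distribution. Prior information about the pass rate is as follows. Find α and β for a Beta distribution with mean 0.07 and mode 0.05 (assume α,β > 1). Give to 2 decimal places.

Let s = α+β. Mean gives α = μs = 0.07s; mode gives (α−1)/(s−2) = 0.05.
Substituting: 0.07s − 1 = 0.05(s−2) = 0.05s − 0.10, so 0.02s = 0.90 and s = 45.0000.
Then α = 0.07×45.0000 = 3.15 and β = s−α = 41.85.

α = 3.15, β = 41.85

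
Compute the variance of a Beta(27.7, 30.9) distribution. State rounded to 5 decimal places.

Var = αβ/[(α+β)²(α+β+1)] = (27.7×30.9)/(58.6²×59.6) = 855.93/204664.016 = 0.00418.

0.00418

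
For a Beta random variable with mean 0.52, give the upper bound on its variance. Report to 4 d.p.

0.2496

Var = μ(1−μ)/(α+β+1), which approaches μ(1−μ) as α+β → 0.
So the supremum is μ(1−μ) = 0.52×0.48 = 0.2496.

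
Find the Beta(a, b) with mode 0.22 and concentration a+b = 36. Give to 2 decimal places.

For a,b>1 the mode is (a−1)/(a+b−2), so a = mode·(κ−2)+1 = 0.22×34+1 = 8.48.
And b = (1−mode)·(κ−2)+1 = 0.78×34+1 = 27.52.

a = 8.48, b = 27.52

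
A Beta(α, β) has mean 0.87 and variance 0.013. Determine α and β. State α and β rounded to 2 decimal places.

α = 6.70, β = 1.00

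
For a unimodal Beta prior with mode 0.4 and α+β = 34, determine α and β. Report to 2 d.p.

α = 13.80, β = 20.20

Mode = (α−1)/(κ−2) with κ = α+β, so α−1 = 0.4·32 = 12.80.
α = 13.80; β = κ − α = 20.20.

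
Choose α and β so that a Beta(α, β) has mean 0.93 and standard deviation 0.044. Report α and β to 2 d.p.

First σ² = 0.001936. Setting α = μn, β = (1−μ)n with n = α+β,
μ(1−μ)/(n+1) = 0.001936 ⇒ n+1 = 0.0651/0.001936 = 33.6260 ⇒ n = 32.6260.
Hence α = 0.93×32.6260 = 30.34, β = 0.07×32.6260 = 2.28.

α = 30.34, β = 2.28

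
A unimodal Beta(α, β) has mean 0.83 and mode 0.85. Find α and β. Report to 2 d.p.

α = 29.05, β = 5.95

Let s = α+β. Mean gives α = μs = 0.83s; mode gives (α−1)/(s−2) = 0.85.
Substituting: 0.83s − 1 = 0.85(s−2) = 0.85s − 1.70, so -0.02s = -0.70 and s = 35.0000.
Then α = 0.83×35.0000 = 29.05 and β = s−α = 5.95.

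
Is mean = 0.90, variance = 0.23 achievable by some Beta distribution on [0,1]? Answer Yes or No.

The Beta variance bound is σ² < μ(1−μ).
Here μ(1−μ) = 0.90×0.10 = 0.0900, and 0.23 ≥ 0.0900.

No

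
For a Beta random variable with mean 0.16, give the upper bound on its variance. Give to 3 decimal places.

For fixed mean μ the Beta variance is μ(1−μ)/(α+β+1), increasing as α+β decreases.
Its least upper bound (not attained) is μ(1−μ) = 0.16·0.84 = 0.134.

0.134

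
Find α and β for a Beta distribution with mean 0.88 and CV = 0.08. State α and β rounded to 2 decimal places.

σ = CV·μ = 0.08×0.88 = 0.07040, so σ² = 0.004956.
s+1 = μ(1−μ)/σ² = 0.1056/0.004956 = 21.3068, so s = α+β = 20.3068.
α = μs = 17.87, β = (1−μ)s = 2.44.

α = 17.87, β = 2.44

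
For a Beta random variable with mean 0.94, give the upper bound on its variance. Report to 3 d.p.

0.056

Var = μ(1−μ)/(α+β+1), which approaches μ(1−μ) as α+β → 0.
So the supremum is μ(1−μ) = 0.94×0.06 = 0.056.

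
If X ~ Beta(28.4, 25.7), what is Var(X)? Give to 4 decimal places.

0.0045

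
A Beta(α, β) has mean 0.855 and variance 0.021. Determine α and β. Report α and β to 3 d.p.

α = 4.193, β = 0.711

Write ν = α+β; then α = μν and Var = μ(1−μ)/(ν+1).
ν = μ(1−μ)/Var − 1 = 0.123975/0.021 − 1 = 4.9036.
α = 0.855·4.9036 = 4.193, β = 0.145·4.9036 = 0.711.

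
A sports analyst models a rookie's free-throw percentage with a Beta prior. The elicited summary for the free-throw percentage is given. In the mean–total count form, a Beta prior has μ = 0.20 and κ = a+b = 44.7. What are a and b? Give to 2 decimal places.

a = μκ = 0.20×44.7 = 8.94 and b = (1−μ)κ = 0.80×44.7 = 35.76.

a = 8.94, b = 35.76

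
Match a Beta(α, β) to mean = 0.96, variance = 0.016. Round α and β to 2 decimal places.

Write ν = α+β; then α = μν and Var = μ(1−μ)/(ν+1).
ν = μ(1−μ)/Var − 1 = 0.0384/0.016 − 1 = 1.4000.
α = 0.96·1.4000 = 1.34, β = 0.04·1.4000 = 0.06.

α = 1.34, β = 0.06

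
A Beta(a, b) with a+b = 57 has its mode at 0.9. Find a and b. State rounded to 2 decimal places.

a = 50.50, b = 6.50

Since the density peak of Beta(a,b) is at (a−1)/(a+b−2),
a = 1 + 0.9(57−2) = 50.50 and b = 57 − 50.50 = 6.50.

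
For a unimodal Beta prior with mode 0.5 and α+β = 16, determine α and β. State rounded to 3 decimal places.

For α,β>1 the mode is (α−1)/(α+β−2), so α = mode·(κ−2)+1 = 0.5×14+1 = 8.000.
And β = (1−mode)·(κ−2)+1 = 0.5×14+1 = 8.000.

α = 8.000, β = 8.000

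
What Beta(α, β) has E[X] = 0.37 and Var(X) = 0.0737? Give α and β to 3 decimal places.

α = 0.800, β = 1.363

Let s = α+β. The Beta variance is μ(1−μ)/(s+1).
So s+1 = μ(1−μ)/σ² = (0.37×0.63)/0.0737 = 0.2331/0.0737 = 3.1628, giving s = 2.1628.
Then α = μs = 0.37×2.1628 = 0.800 and β = (1−μ)s = 0.63×2.1628 = 1.363.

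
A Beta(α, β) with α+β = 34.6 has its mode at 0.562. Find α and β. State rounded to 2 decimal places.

For α,β>1 the mode is (α−1)/(α+β−2), so α = mode·(κ−2)+1 = 0.562×32.6+1 = 19.32.
And β = (1−mode)·(κ−2)+1 = 0.438×32.6+1 = 15.28.

α = 19.32, β = 15.28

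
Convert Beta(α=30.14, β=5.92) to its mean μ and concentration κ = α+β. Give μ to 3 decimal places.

μ = 0.836, κ = 36.06

κ = α+β = 30.14+5.92 = 36.06; μ = α/κ = 30.14/36.06 = 0.836.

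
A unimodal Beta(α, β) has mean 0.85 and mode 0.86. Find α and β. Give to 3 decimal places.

Let s = α+β. Mean gives α = μs = 0.85s; mode gives (α−1)/(s−2) = 0.86.
Substituting: 0.85s − 1 = 0.86(s−2) = 0.86s − 1.72, so -0.01s = -0.72 and s = 72.0000.
Then α = 0.85×72.0000 = 61.200 and β = s−α = 10.800.

α = 61.200, β = 10.800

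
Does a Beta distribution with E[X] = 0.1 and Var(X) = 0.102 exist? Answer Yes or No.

No

The Beta variance bound is σ² < μ(1−μ).
Here μ(1−μ) = 0.1×0.9 = 0.09, and 0.102 ≥ 0.09.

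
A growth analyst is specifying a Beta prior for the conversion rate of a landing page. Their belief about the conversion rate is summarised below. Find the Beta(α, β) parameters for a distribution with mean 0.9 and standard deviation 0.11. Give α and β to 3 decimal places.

α = 5.794, β = 0.644

σ² = 0.11² = 0.0121.
With s = α+β, Var = μ(1−μ)/(s+1), so s+1 = (0.9×0.1)/0.0121 = 7.4380 and s = 6.4380.
α = μs = 5.794, β = (1−μ)s = 0.644.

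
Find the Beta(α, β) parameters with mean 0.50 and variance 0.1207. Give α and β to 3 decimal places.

Let s = α+β. The Beta variance is μ(1−μ)/(s+1).
So s+1 = μ(1−μ)/σ² = (0.50×0.50)/0.1207 = 0.2500/0.1207 = 2.0713, giving s = 1.0713.
Then α = μs = 0.50×1.0713 = 0.536 and β = (1−μ)s = 0.50×1.0713 = 0.536.

α = 0.536, β = 0.536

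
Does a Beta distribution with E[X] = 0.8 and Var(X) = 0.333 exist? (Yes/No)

No

A Beta with mean μ has variance μ(1−μ)/(α+β+1) < μ(1−μ).
Here μ(1−μ) = 0.8×0.2 = 0.16, and 0.333 ≥ 0.16.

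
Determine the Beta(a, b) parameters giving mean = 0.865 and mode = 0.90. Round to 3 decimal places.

Let s = a+b. Mean gives a = μs = 0.865s; mode gives (a−1)/(s−2) = 0.90.
Substituting: 0.865s − 1 = 0.90(s−2) = 0.90s − 1.80, so -0.035s = -0.80 and s = 22.8571.
Then a = 0.865×22.8571 = 19.771 and b = s−a = 3.086.

a = 19.771, b = 3.086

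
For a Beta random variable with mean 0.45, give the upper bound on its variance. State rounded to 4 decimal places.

For fixed mean μ the Beta variance is μ(1−μ)/(α+β+1), increasing as α+β decreases.
Its least upper bound (not attained) is μ(1−μ) = 0.45·0.55 = 0.2475.

0.2475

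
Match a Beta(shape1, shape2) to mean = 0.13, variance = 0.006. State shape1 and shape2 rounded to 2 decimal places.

shape1 = 2.32, shape2 = 15.53

Write ν = shape1+shape2; then shape1 = μν and Var = μ(1−μ)/(ν+1).
ν = μ(1−μ)/Var − 1 = 0.1131/0.006 − 1 = 17.8500.
shape1 = 0.13·17.8500 = 2.32, shape2 = 0.87·17.8500 = 15.53.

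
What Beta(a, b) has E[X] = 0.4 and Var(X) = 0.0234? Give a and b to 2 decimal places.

Let s = a+b. The Beta variance is μ(1−μ)/(s+1).
So s+1 = μ(1−μ)/σ² = (0.4×0.6)/0.0234 = 0.24/0.0234 = 10.2564, giving s = 9.2564.
Then a = μs = 0.4×9.2564 = 3.70 and b = (1−μ)s = 0.6×9.2564 = 5.55.

a = 3.70, b = 5.55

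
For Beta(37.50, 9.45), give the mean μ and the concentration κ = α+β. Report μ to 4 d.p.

κ = α+β = 37.50+9.45 = 46.95; μ = α/κ = 37.50/46.95 = 0.7987.

μ = 0.7987, κ = 46.95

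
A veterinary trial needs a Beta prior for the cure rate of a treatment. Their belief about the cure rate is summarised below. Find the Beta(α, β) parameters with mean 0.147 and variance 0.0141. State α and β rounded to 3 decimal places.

By moment matching, α+β = μ(1−μ)/σ² − 1 = (0.147·0.853)/0.0141 − 1 = 8.8930 − 1 = 7.8930.
Since α/(α+β) = μ, α = 0.147·7.8930 = 1.160 and β = 0.853·7.8930 = 6.733.

α = 1.160, β = 6.733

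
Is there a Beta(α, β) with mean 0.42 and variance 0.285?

No

A Beta with mean μ has variance μ(1−μ)/(α+β+1) < μ(1−μ).
Here μ(1−μ) = 0.42×0.58 = 0.2436, and 0.285 ≥ 0.2436.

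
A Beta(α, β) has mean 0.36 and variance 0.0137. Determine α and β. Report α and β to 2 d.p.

α = 5.69, β = 10.12

Write ν = α+β; then α = μν and Var = μ(1−μ)/(ν+1).
ν = μ(1−μ)/Var − 1 = 0.2304/0.0137 − 1 = 15.8175.
α = 0.36·15.8175 = 5.69, β = 0.64·15.8175 = 10.12.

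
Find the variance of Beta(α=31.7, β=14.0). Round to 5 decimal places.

0.00455

α+β = 45.7 and αβ = 443.80, so Var = αβ/[(α+β)²(α+β+1)] = 443.80/97532.483 = 0.00455.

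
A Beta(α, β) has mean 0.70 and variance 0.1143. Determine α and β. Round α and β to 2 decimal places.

Write ν = α+β; then α = μν and Var = μ(1−μ)/(ν+1).
ν = μ(1−μ)/Var − 1 = 0.2100/0.1143 − 1 = 0.8373.
α = 0.70·0.8373 = 0.59, β = 0.30·0.8373 = 0.25.

α = 0.59, β = 0.25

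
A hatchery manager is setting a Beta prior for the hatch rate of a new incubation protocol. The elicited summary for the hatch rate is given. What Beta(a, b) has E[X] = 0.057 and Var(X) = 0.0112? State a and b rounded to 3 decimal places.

a = 0.217, b = 3.583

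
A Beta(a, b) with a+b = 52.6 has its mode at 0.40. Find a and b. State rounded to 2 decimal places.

a = 21.24, b = 31.36

For a,b>1 the mode is (a−1)/(a+b−2), so a = mode·(κ−2)+1 = 0.40×50.6+1 = 21.24.
And b = (1−mode)·(κ−2)+1 = 0.60×50.6+1 = 31.36.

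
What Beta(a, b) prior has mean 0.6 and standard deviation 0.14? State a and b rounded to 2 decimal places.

a = 6.75, b = 4.50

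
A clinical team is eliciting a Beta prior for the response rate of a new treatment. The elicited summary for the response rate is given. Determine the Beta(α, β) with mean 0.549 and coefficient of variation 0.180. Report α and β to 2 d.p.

σ = CV·μ = 0.180×0.549 = 0.09882, so σ² = 0.009765.
s+1 = μ(1−μ)/σ² = 0.247599/0.009765 = 25.3547, so s = α+β = 24.3547.
α = μs = 13.37, β = (1−μ)s = 10.98.

α = 13.37, β = 10.98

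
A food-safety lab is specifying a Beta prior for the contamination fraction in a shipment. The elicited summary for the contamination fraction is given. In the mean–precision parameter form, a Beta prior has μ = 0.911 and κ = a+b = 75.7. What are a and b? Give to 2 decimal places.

a = 68.96, b = 6.74

Split κ in proportion μ : (1−μ): a = 0.911·75.7 = 68.96, b = 75.7 − 68.96 = 6.74.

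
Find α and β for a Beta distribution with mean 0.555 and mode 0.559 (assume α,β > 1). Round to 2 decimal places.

α = 16.37, β = 13.13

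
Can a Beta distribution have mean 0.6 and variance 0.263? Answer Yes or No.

A Beta with mean μ has variance μ(1−μ)/(α+β+1) < μ(1−μ).
Here μ(1−μ) = 0.6×0.4 = 0.24, and 0.263 ≥ 0.24.

No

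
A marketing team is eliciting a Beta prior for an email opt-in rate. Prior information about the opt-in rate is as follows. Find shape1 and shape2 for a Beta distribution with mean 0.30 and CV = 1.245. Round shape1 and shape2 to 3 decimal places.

σ = CV·μ = 1.245×0.30 = 0.37350, so σ² = 0.139502.
s+1 = μ(1−μ)/σ² = 0.2100/0.139502 = 1.5054, so s = shape1+shape2 = 0.5054.
shape1 = μs = 0.152, shape2 = (1−μ)s = 0.354.

shape1 = 0.152, shape2 = 0.354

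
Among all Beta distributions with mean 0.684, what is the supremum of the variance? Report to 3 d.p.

0.216

Var = μ(1−μ)/(α+β+1), which approaches μ(1−μ) as α+β → 0.
So the supremum is μ(1−μ) = 0.684×0.316 = 0.216.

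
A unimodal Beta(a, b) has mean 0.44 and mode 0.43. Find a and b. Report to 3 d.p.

a = 6.160, b = 7.840

Let s = a+b. Mean gives a = μs = 0.44s; mode gives (a−1)/(s−2) = 0.43.
Substituting: 0.44s − 1 = 0.43(s−2) = 0.43s − 0.86, so 0.01s = 0.14 and s = 14.0000.
Then a = 0.44×14.0000 = 6.160 and b = s−a = 7.840.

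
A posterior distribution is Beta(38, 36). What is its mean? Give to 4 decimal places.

The Beta mean is α/(α+β) = 38/(38+36) = 0.5135.

0.5135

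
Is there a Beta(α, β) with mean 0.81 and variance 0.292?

No

The Beta variance bound is σ² < μ(1−μ).
Here μ(1−μ) = 0.81×0.19 = 0.1539, and 0.292 ≥ 0.1539.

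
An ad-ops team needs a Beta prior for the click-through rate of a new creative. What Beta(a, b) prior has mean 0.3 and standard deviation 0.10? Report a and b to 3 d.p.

σ² = 0.10² = 0.0100.
With s = a+b, Var = μ(1−μ)/(s+1), so s+1 = (0.3×0.7)/0.0100 = 21.0000 and s = 20.0000.
a = μs = 6.000, b = (1−μ)s = 14.000.

a = 6.000, b = 14.000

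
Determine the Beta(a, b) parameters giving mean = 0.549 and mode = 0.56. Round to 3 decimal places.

With s = a+b: μ = a/s and mode = (a−1)/(s−2). Eliminating a = μs,
μs − 1 = m(s−2) ⇒ s(μ−m) = 1−2m ⇒ s = -0.12/-0.011 = 10.9091.
So a = μs = 5.989, b = (1−μ)s = 4.920.

a = 5.989, b = 4.920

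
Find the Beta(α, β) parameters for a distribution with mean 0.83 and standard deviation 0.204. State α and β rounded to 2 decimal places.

First σ² = 0.041616. Setting α = μn, β = (1−μ)n with n = α+β,
μ(1−μ)/(n+1) = 0.041616 ⇒ n+1 = 0.1411/0.041616 = 3.3905 ⇒ n = 2.3905.
Hence α = 0.83×2.3905 = 1.98, β = 0.17×2.3905 = 0.41.

α = 1.98, β = 0.41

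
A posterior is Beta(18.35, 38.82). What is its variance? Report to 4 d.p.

0.0037

α+β = 57.17 and αβ = 712.3470, so Var = αβ/[(α+β)²(α+β+1)] = 712.3470/190123.345713 = 0.0037.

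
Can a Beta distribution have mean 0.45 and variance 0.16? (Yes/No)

Yes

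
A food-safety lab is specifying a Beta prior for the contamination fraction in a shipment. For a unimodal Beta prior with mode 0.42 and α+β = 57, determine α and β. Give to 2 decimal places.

α = 24.10, β = 32.90

Since the density peak of Beta(α,β) is at (α−1)/(α+β−2),
α = 1 + 0.42(57−2) = 24.10 and β = 57 − 24.10 = 32.90.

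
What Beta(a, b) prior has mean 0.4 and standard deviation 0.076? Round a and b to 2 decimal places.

a = 16.22, b = 24.33

Variance = 0.076² = 0.005776. The moment-matching identity a+b = μ(1−μ)/Var − 1 gives
a+b = 0.24/0.005776 − 1 = 40.5512, so a = μ·40.5512 = 16.22 and b = (1−μ)·40.5512 = 24.33.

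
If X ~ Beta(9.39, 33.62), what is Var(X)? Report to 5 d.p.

0.00388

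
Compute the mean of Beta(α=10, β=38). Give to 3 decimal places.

The Beta mean is α/(α+β) = 10/(10+38) = 0.208.

0.208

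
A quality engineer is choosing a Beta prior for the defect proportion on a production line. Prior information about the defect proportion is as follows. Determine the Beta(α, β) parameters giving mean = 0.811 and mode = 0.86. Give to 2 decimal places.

Let s = α+β. Mean gives α = μs = 0.811s; mode gives (α−1)/(s−2) = 0.86.
Substituting: 0.811s − 1 = 0.86(s−2) = 0.86s − 1.72, so -0.049s = -0.72 and s = 14.6939.
Then α = 0.811×14.6939 = 11.92 and β = s−α = 2.78.

α = 11.92, β = 2.78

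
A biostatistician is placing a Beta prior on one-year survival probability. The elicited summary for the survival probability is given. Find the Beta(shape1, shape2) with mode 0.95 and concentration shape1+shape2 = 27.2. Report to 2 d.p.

Mode = (shape1−1)/(κ−2) with κ = shape1+shape2, so shape1−1 = 0.95·25.2 = 23.94.
shape1 = 24.94; shape2 = κ − shape1 = 2.26.

shape1 = 24.94, shape2 = 2.26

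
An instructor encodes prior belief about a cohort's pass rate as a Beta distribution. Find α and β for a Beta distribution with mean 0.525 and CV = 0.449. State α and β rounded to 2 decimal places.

σ = CV·μ = 0.449×0.525 = 0.23573, so σ² = 0.055566.
s+1 = μ(1−μ)/σ² = 0.249375/0.055566 = 4.4879, so s = α+β = 3.4879.
α = μs = 1.83, β = (1−μ)s = 1.66.

α = 1.83, β = 1.66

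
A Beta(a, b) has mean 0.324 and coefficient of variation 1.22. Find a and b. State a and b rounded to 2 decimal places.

σ = CV·μ = 1.22×0.324 = 0.39528, so σ² = 0.156246.
s+1 = μ(1−μ)/σ² = 0.219024/0.156246 = 1.4018, so s = a+b = 0.4018.
a = μs = 0.13, b = (1−μ)s = 0.27.

a = 0.13, b = 0.27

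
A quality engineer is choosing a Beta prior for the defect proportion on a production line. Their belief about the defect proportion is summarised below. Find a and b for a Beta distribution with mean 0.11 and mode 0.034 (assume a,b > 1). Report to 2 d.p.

With s = a+b: μ = a/s and mode = (a−1)/(s−2). Eliminating a = μs,
μs − 1 = m(s−2) ⇒ s(μ−m) = 1−2m ⇒ s = 0.932/0.076 = 12.2632.
So a = μs = 1.35, b = (1−μ)s = 10.91.

a = 1.35, b = 10.91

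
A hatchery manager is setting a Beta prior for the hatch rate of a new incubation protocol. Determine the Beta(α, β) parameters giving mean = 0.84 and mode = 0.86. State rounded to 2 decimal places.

α = 30.24, β = 5.76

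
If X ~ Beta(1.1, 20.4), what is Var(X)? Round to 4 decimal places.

μ = 1.1/21.5 = 0.051163; Var = μ(1−μ)/(α+β+1) = 0.0485452/22.5 = 0.0022.

0.0022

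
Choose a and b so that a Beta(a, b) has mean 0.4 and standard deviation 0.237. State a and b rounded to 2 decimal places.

a = 1.31, b = 1.96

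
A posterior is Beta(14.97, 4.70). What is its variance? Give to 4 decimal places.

0.0088

μ = 14.97/19.67 = 0.761057; Var = μ(1−μ)/(α+β+1) = 0.1818490/20.67 = 0.0088.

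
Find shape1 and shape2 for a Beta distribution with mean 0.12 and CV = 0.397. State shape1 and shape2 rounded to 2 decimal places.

shape1 = 5.46, shape2 = 40.07

σ = CV·μ = 0.397×0.12 = 0.04764, so σ² = 0.002270.
s+1 = μ(1−μ)/σ² = 0.1056/0.002270 = 46.5286, so s = shape1+shape2 = 45.5286.
shape1 = μs = 5.46, shape2 = (1−μ)s = 40.07.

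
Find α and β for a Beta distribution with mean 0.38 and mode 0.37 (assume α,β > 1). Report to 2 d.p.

Let s = α+β. Mean gives α = μs = 0.38s; mode gives (α−1)/(s−2) = 0.37.
Substituting: 0.38s − 1 = 0.37(s−2) = 0.37s − 0.74, so 0.01s = 0.26 and s = 26.0000.
Then α = 0.38×26.0000 = 9.88 and β = s−α = 16.12.

α = 9.88, β = 16.12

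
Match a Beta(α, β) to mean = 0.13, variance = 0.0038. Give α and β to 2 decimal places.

α = 3.74, β = 25.02

Write ν = α+β; then α = μν and Var = μ(1−μ)/(ν+1).
ν = μ(1−μ)/Var − 1 = 0.1131/0.0038 − 1 = 28.7632.
α = 0.13·28.7632 = 3.74, β = 0.87·28.7632 = 25.02.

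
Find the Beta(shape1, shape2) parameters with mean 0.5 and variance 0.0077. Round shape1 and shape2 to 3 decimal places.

Write ν = shape1+shape2; then shape1 = μν and Var = μ(1−μ)/(ν+1).
ν = μ(1−μ)/Var − 1 = 0.25/0.0077 − 1 = 31.4675.
shape1 = 0.5·31.4675 = 15.734, shape2 = 0.5·31.4675 = 15.734.

shape1 = 15.734, shape2 = 15.734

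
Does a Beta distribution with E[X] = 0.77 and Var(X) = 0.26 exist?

No

The Beta variance bound is σ² < μ(1−μ).
Here μ(1−μ) = 0.77×0.23 = 0.1771, and 0.26 ≥ 0.1771.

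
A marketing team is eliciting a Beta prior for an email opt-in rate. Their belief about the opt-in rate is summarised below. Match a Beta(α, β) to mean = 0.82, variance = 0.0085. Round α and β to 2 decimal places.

Write ν = α+β; then α = μν and Var = μ(1−μ)/(ν+1).
ν = μ(1−μ)/Var − 1 = 0.1476/0.0085 − 1 = 16.3647.
α = 0.82·16.3647 = 13.42, β = 0.18·16.3647 = 2.95.

α = 13.42, β = 2.95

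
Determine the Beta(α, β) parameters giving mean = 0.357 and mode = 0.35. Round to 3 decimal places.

α = 15.300, β = 27.557

With s = α+β: μ = α/s and mode = (α−1)/(s−2). Eliminating α = μs,
μs − 1 = m(s−2) ⇒ s(μ−m) = 1−2m ⇒ s = 0.30/0.007 = 42.8571.
So α = μs = 15.300, β = (1−μ)s = 27.557.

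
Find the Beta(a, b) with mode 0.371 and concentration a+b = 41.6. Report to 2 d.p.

For a,b>1 the mode is (a−1)/(a+b−2), so a = mode·(κ−2)+1 = 0.371×39.6+1 = 15.69.
And b = (1−mode)·(κ−2)+1 = 0.629×39.6+1 = 25.91.

a = 15.69, b = 25.91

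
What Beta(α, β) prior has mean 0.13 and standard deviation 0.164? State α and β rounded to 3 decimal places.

Variance = 0.164² = 0.026896. The moment-matching identity α+β = μ(1−μ)/Var − 1 gives
α+β = 0.1131/0.026896 − 1 = 3.2051, so α = μ·3.2051 = 0.417 and β = (1−μ)·3.2051 = 2.788.

α = 0.417, β = 2.788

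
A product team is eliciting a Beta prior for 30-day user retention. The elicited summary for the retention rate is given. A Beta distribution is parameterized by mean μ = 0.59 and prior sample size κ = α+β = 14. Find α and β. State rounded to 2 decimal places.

α = μκ = 0.59×14 = 8.26 and β = (1−μ)κ = 0.41×14 = 5.74.

α = 8.26, β = 5.74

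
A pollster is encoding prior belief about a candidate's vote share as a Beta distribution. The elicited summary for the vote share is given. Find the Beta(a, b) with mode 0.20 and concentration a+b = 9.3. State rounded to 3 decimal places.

a = 2.460, b = 6.840

Since the density peak of Beta(a,b) is at (a−1)/(a+b−2),
a = 1 + 0.20(9.3−2) = 2.460 and b = 9.3 − 2.460 = 6.840.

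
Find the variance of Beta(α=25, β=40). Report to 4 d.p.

0.0036

Var = αβ/[(α+β)²(α+β+1)] = (25×40)/(65²×66) = 1000/278850 = 0.0036.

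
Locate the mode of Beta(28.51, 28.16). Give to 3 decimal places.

0.503

The density x^(α−1)(1−x)^(β−1) is maximised at (α−1)/(α+β−2) = 27.51/54.67 = 0.503.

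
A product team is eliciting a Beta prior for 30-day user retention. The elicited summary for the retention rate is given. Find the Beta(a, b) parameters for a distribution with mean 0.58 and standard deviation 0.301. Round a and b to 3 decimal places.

a = 0.979, b = 0.709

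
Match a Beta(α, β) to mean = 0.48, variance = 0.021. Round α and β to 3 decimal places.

α = 5.225, β = 5.661

Write ν = α+β; then α = μν and Var = μ(1−μ)/(ν+1).
ν = μ(1−μ)/Var − 1 = 0.2496/0.021 − 1 = 10.8857.
α = 0.48·10.8857 = 5.225, β = 0.52·10.8857 = 5.661.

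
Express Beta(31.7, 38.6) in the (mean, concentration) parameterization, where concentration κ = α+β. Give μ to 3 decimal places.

κ = α+β = 31.7+38.6 = 70.3; μ = α/κ = 31.7/70.3 = 0.451.

μ = 0.451, κ = 70.3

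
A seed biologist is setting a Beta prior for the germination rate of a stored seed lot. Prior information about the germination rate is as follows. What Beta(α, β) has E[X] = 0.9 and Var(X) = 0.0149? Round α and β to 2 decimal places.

α = 4.54, β = 0.50

Write ν = α+β; then α = μν and Var = μ(1−μ)/(ν+1).
ν = μ(1−μ)/Var − 1 = 0.09/0.0149 − 1 = 5.0403.
α = 0.9·5.0403 = 4.54, β = 0.1·5.0403 = 0.50.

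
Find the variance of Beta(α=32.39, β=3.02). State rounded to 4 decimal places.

μ = 32.39/35.41 = 0.914713; Var = μ(1−μ)/(α+β+1) = 0.0780128/36.41 = 0.0021.

0.0021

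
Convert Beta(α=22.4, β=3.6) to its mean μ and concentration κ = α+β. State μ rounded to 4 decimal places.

μ = 0.8615, κ = 26.0

κ = α+β = 22.4+3.6 = 26.0; μ = α/κ = 22.4/26.0 = 0.8615.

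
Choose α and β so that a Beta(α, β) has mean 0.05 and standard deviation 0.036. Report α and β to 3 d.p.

First σ² = 0.001296. Setting α = μn, β = (1−μ)n with n = α+β,
μ(1−μ)/(n+1) = 0.001296 ⇒ n+1 = 0.0475/0.001296 = 36.6512 ⇒ n = 35.6512.
Hence α = 0.05×35.6512 = 1.783, β = 0.95×35.6512 = 33.869.

α = 1.783, β = 33.869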